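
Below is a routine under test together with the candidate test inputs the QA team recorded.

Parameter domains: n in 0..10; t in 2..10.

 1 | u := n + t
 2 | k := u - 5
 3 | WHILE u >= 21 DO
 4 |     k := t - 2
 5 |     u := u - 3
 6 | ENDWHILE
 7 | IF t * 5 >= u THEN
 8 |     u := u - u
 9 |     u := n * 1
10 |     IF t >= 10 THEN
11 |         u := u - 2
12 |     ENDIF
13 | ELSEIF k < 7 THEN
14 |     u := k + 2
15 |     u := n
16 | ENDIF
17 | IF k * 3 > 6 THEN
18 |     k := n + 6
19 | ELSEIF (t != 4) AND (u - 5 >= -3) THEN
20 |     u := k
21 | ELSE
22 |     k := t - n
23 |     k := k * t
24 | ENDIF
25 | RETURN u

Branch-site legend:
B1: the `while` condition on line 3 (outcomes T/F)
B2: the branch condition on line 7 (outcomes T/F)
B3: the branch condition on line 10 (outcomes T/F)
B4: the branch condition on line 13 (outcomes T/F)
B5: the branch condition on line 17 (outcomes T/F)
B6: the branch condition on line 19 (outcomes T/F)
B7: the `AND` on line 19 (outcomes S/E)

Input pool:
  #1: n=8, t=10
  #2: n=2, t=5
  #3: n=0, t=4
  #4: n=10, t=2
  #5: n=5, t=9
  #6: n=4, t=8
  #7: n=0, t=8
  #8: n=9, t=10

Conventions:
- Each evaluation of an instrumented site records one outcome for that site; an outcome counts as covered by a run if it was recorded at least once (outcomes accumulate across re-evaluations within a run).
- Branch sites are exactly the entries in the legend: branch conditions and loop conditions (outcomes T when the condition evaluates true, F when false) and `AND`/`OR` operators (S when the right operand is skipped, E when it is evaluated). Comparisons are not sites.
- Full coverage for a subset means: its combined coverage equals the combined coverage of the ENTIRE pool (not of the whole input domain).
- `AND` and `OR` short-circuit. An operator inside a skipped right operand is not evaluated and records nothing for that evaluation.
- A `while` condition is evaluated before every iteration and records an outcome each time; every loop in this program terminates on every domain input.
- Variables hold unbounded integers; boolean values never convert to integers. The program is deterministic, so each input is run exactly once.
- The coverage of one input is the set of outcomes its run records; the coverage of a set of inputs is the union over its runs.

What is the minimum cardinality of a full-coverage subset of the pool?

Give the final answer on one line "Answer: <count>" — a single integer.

run #1 (n=8, t=10) runs B1->F, B2->T, B3->T, B5->T; records B1=F, B2=T, B3=T, B5=T
run #2 (n=2, t=5) runs B1->F, B2->T, B3->F, B5->F, B7->E, B6->T; records B1=F, B2=T, B3=F, B5=F, B6=T, B7=E
run #3 (n=0, t=4) runs B1->F, B2->T, B3->F, B5->F, B7->S, B6->F; records B1=F, B2=T, B3=F, B5=F, B6=F, B7=S
run #4 (n=10, t=2) runs B1->F, B2->F, B4->F, B5->T; records B1=F, B2=F, B4=F, B5=T
run #5 (n=5, t=9) runs B1->F, B2->T, B3->F, B5->T; records B1=F, B2=T, B3=F, B5=T
run #6 (n=4, t=8) runs B1->F, B2->T, B3->F, B5->T; records B1=F, B2=T, B3=F, B5=T
run #7 (n=0, t=8) runs B1->F, B2->T, B3->F, B5->T; records B1=F, B2=T, B3=F, B5=T
run #8 (n=9, t=10) runs B1->F, B2->T, B3->T, B5->T; records B1=F, B2=T, B3=T, B5=T
together the pool reaches 12 outcomes: B1=F, B2=T, B2=F, B3=T, B3=F, B4=F, B5=T, B5=F, B6=T, B6=F, B7=S, B7=E
every size-1 subset falls short of the 12 outcomes (best: 6/12)
every size-2 subset falls short of the 12 outcomes (best: 9/12)
every size-3 subset falls short of the 12 outcomes (best: 11/12)
at size 4, {1, 2, 3, 4} reaches all 12 outcomes; every lexicographically earlier size-4 subset fails

Answer: 4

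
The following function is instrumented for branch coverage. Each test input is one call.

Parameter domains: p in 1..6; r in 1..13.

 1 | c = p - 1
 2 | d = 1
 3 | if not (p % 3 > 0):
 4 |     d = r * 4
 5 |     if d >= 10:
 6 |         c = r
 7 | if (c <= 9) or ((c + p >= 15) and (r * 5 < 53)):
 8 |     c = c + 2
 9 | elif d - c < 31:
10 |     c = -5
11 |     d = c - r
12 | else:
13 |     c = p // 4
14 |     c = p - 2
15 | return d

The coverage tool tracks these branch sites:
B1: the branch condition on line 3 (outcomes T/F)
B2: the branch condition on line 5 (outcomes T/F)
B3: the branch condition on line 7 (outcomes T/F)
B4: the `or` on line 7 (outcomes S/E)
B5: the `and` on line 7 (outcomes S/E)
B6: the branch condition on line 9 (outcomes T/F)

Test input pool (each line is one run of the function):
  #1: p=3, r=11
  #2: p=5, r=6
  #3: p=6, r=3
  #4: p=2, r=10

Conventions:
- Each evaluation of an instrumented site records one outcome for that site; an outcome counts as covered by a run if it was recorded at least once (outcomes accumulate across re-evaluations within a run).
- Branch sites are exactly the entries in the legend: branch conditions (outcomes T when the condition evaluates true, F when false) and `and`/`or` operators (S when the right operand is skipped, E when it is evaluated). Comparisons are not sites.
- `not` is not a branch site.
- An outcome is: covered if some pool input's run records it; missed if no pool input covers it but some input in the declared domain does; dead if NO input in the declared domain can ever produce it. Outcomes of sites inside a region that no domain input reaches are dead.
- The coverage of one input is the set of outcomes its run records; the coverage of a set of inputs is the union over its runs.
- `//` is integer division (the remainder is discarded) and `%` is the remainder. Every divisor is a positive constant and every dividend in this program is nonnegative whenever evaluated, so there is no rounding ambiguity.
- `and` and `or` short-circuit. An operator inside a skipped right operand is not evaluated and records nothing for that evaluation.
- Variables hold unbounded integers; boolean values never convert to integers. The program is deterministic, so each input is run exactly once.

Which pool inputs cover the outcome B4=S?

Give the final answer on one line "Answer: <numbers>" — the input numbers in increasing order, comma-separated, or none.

input #1 (p=3, r=11): does not record B4=S
input #2 (p=5, r=6): records B4=S
input #3 (p=6, r=3): records B4=S
input #4 (p=2, r=10): records B4=S

Answer: 2, 3, 4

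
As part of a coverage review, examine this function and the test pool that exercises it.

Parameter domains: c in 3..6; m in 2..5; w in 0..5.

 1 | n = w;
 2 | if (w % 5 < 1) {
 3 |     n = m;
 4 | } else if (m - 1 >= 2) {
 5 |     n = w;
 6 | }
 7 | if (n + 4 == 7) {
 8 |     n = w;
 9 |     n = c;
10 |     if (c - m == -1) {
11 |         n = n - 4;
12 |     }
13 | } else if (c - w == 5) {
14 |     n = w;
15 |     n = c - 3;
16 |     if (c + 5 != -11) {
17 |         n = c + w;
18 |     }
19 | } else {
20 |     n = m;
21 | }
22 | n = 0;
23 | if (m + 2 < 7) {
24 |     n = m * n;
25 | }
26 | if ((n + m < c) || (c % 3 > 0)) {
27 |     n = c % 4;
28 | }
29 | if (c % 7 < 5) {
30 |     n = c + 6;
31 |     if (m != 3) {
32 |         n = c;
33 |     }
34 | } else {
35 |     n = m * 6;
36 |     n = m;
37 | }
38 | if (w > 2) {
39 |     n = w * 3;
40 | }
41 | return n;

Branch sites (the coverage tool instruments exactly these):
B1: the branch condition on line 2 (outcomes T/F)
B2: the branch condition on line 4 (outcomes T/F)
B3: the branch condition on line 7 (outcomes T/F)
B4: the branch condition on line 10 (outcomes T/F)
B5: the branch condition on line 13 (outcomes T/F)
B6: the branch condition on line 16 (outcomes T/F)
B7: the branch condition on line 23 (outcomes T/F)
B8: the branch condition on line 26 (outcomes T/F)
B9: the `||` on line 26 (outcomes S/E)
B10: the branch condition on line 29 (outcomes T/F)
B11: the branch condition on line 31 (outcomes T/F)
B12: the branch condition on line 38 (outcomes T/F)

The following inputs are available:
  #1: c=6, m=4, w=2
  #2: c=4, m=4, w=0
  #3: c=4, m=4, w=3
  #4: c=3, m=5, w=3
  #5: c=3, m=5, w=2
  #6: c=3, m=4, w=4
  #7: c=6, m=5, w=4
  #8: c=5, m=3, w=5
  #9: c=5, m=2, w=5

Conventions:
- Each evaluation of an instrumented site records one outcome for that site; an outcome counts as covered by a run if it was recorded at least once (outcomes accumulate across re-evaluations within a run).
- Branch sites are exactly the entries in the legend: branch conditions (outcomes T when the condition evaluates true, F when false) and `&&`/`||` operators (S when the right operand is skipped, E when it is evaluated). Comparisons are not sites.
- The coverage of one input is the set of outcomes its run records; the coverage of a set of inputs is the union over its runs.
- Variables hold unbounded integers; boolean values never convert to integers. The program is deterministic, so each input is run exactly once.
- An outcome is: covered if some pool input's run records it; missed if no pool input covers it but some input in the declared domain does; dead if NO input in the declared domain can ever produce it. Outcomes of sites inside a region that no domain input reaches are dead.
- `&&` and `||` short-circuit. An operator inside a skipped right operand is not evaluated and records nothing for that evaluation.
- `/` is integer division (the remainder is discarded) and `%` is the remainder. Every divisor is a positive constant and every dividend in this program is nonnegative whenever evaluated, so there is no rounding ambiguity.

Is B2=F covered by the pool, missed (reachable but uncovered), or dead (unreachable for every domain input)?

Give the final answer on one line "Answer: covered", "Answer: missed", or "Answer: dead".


no pool input records B2=F
but domain input (c=3, m=2, w=1) does record it -> reachable, so missed
Answer: missed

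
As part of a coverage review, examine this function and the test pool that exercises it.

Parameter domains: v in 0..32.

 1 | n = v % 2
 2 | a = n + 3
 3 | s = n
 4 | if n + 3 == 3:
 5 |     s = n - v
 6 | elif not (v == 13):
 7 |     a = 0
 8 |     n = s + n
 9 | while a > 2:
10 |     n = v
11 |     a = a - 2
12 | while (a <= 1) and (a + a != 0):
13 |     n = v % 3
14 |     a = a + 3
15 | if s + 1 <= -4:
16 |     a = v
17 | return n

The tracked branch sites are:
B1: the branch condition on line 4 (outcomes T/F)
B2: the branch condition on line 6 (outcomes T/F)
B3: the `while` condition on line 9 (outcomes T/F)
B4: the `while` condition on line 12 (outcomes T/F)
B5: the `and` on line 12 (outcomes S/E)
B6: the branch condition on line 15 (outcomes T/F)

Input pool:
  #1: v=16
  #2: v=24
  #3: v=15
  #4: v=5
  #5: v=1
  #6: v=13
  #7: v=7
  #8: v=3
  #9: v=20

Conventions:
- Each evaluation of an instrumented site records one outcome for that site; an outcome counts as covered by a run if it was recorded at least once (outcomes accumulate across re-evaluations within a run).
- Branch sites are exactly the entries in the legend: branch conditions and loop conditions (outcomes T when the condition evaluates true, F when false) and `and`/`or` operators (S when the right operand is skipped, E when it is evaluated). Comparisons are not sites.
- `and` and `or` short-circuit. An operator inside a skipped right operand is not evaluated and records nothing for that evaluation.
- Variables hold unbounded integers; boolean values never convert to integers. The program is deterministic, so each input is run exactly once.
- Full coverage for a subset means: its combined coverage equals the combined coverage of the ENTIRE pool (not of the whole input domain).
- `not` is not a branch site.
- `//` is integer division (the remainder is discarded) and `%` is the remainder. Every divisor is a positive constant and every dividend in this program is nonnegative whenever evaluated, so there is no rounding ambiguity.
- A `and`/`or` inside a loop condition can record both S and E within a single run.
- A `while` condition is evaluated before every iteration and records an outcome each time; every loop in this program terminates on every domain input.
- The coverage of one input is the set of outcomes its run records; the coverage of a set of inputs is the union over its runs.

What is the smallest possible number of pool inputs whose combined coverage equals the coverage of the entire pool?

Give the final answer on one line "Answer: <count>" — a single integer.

test 1 (v=16) fires B1->T, B3->T, B3->F, B5->E, B4->T, B5->S, B4->F, B6->T; hits B1=T, B3=T, B3=F, B4=T, B4=F, B5=S, B5=E, B6=T
test 2 (v=24) fires B1->T, B3->T, B3->F, B5->E, B4->T, B5->S, B4->F, B6->T; hits B1=T, B3=T, B3=F, B4=T, B4=F, B5=S, B5=E, B6=T
test 3 (v=15) fires B1->F, B2->T, B3->F, B5->E, B4->F, B6->F; hits B1=F, B2=T, B3=F, B4=F, B5=E, B6=F
test 4 (v=5) fires B1->F, B2->T, B3->F, B5->E, B4->F, B6->F; hits B1=F, B2=T, B3=F, B4=F, B5=E, B6=F
test 5 (v=1) fires B1->F, B2->T, B3->F, B5->E, B4->F, B6->F; hits B1=F, B2=T, B3=F, B4=F, B5=E, B6=F
test 6 (v=13) fires B1->F, B2->F, B3->T, B3->F, B5->S, B4->F, B6->F; hits B1=F, B2=F, B3=T, B3=F, B4=F, B5=S, B6=F
test 7 (v=7) fires B1->F, B2->T, B3->F, B5->E, B4->F, B6->F; hits B1=F, B2=T, B3=F, B4=F, B5=E, B6=F
test 8 (v=3) fires B1->F, B2->T, B3->F, B5->E, B4->F, B6->F; hits B1=F, B2=T, B3=F, B4=F, B5=E, B6=F
test 9 (v=20) fires B1->T, B3->T, B3->F, B5->E, B4->T, B5->S, B4->F, B6->T; hits B1=T, B3=T, B3=F, B4=T, B4=F, B5=S, B5=E, B6=T
together the pool reaches 12 outcomes: B1=T, B1=F, B2=T, B2=F, B3=T, B3=F, B4=T, B4=F, B5=S, B5=E, B6=T, B6=F
no size-1 subset reaches all 12 outcomes (best union: 8/12)
no size-2 subset reaches all 12 outcomes (best union: 11/12)
at size 3, {1, 3, 6} reaches all 12 outcomes; every lexicographically earlier size-3 subset fails

Answer: 3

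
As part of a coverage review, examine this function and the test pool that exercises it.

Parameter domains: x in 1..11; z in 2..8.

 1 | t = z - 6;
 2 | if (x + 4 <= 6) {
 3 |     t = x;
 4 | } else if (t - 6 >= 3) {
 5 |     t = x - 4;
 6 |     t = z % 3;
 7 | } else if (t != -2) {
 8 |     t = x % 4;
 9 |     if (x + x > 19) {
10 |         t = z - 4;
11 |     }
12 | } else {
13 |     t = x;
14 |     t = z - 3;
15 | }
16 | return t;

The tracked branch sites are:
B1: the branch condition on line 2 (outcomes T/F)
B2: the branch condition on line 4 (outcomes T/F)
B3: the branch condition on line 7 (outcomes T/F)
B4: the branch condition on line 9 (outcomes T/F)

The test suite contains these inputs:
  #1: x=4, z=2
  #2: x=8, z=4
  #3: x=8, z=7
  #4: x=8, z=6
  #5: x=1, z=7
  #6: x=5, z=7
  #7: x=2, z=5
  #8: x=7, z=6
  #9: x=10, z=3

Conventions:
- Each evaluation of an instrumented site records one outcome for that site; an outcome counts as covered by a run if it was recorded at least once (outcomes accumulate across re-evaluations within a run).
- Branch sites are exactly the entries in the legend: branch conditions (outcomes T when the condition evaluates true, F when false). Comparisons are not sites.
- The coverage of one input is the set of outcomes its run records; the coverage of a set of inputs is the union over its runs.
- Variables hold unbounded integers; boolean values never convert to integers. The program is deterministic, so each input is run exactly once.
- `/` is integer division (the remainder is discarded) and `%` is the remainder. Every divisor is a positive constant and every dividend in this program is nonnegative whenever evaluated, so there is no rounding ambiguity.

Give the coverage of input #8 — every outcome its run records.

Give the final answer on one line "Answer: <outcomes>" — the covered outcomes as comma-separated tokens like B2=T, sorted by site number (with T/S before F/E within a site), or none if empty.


Simulating input #8 (x=7, z=6) step by step:
  B1->F, B2->F, B3->T, B4->F
deduplicating events, the covered set is: B1=F, B2=F, B3=T, B4=F
Answer: B1=F, B2=F, B3=T, B4=F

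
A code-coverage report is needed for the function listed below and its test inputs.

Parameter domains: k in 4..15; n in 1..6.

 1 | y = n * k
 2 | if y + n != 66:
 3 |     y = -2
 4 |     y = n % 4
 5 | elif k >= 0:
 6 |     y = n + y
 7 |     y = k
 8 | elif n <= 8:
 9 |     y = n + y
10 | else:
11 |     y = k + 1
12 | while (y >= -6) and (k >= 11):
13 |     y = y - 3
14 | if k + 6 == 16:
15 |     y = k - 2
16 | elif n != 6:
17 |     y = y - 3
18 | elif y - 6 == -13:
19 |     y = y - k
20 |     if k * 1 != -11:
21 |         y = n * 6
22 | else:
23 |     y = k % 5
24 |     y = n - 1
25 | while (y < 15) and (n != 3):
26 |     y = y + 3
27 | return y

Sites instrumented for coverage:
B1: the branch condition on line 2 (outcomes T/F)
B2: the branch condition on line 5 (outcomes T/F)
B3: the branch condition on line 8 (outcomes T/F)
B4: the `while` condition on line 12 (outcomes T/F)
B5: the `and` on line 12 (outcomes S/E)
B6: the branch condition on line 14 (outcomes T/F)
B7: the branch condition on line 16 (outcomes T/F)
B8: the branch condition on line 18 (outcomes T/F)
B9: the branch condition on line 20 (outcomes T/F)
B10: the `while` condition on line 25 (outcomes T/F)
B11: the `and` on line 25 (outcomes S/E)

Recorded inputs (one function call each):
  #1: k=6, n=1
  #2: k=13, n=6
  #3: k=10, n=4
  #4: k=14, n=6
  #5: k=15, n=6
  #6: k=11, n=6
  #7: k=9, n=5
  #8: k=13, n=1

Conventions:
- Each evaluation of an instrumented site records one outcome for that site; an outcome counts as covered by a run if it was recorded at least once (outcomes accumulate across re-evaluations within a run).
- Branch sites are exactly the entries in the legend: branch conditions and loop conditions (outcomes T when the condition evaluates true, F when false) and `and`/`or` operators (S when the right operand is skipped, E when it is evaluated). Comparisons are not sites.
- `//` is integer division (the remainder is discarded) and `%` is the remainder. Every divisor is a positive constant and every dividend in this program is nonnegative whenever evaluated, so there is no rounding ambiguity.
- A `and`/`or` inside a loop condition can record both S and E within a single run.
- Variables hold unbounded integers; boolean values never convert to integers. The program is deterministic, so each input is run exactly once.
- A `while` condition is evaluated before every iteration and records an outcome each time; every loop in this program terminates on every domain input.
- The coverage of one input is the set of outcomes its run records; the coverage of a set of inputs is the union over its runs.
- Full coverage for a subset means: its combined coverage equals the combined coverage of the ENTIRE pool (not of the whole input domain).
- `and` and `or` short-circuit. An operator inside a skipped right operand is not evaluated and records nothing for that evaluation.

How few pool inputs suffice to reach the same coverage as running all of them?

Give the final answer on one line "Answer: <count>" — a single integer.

input #1 (k=6, n=1): events B1->T, B5->E, B4->F, B6->F, B7->T, B11->E, B10->T, B11->E, B10->T, B11->E, B10->T, B11->E, B10->T, B11->E, ...; covers B1=T, B4=F, B5=E, B6=F, B7=T, B10=T, B10=F, B11=S, B11=E
input #2 (k=13, n=6): events B1->T, B5->E, B4->T, B5->E, B4->T, B5->E, B4->T, B5->S, B4->F, B6->F, B7->F, B8->T, B9->T, B11->S, ...; covers B1=T, B4=T, B4=F, B5=S, B5=E, B6=F, B7=F, B8=T, B9=T, B10=F, B11=S
input #3 (k=10, n=4): events B1->T, B5->E, B4->F, B6->T, B11->E, B10->T, B11->E, B10->T, B11->E, B10->T, B11->S, B10->F; covers B1=T, B4=F, B5=E, B6=T, B10=T, B10=F, B11=S, B11=E
input #4 (k=14, n=6): events B1->T, B5->E, B4->T, B5->E, B4->T, B5->E, B4->T, B5->S, B4->F, B6->F, B7->F, B8->T, B9->T, B11->S, ...; covers B1=T, B4=T, B4=F, B5=S, B5=E, B6=F, B7=F, B8=T, B9=T, B10=F, B11=S
input #5 (k=15, n=6): events B1->T, B5->E, B4->T, B5->E, B4->T, B5->E, B4->T, B5->S, B4->F, B6->F, B7->F, B8->T, B9->T, B11->S, ...; covers B1=T, B4=T, B4=F, B5=S, B5=E, B6=F, B7=F, B8=T, B9=T, B10=F, B11=S
input #6 (k=11, n=6): events B1->T, B5->E, B4->T, B5->E, B4->T, B5->E, B4->T, B5->S, B4->F, B6->F, B7->F, B8->T, B9->T, B11->S, ...; covers B1=T, B4=T, B4=F, B5=S, B5=E, B6=F, B7=F, B8=T, B9=T, B10=F, B11=S
input #7 (k=9, n=5): events B1->T, B5->E, B4->F, B6->F, B7->T, B11->E, B10->T, B11->E, B10->T, B11->E, B10->T, B11->E, B10->T, B11->E, ...; covers B1=T, B4=F, B5=E, B6=F, B7=T, B10=T, B10=F, B11=S, B11=E
input #8 (k=13, n=1): events B1->T, B5->E, B4->T, B5->E, B4->T, B5->E, B4->T, B5->S, B4->F, B6->F, B7->T, B11->E, B10->T, B11->E, ...; covers B1=T, B4=T, B4=F, B5=S, B5=E, B6=F, B7=T, B10=T, B10=F, B11=S, B11=E
pool-wide coverage (15 outcomes): B1=T, B4=T, B4=F, B5=S, B5=E, B6=T, B6=F, B7=T, B7=F, B8=T, B9=T, B10=T, B10=F, B11=S, B11=E
size 1 is not enough: best union over all size-1 subsets is 11/15
size 2 is not enough: best union over all size-2 subsets is 14/15
the canonical winner is {1, 2, 3}: size 3, full 15-outcome coverage, earliest index list among size-3 covers

Answer: 3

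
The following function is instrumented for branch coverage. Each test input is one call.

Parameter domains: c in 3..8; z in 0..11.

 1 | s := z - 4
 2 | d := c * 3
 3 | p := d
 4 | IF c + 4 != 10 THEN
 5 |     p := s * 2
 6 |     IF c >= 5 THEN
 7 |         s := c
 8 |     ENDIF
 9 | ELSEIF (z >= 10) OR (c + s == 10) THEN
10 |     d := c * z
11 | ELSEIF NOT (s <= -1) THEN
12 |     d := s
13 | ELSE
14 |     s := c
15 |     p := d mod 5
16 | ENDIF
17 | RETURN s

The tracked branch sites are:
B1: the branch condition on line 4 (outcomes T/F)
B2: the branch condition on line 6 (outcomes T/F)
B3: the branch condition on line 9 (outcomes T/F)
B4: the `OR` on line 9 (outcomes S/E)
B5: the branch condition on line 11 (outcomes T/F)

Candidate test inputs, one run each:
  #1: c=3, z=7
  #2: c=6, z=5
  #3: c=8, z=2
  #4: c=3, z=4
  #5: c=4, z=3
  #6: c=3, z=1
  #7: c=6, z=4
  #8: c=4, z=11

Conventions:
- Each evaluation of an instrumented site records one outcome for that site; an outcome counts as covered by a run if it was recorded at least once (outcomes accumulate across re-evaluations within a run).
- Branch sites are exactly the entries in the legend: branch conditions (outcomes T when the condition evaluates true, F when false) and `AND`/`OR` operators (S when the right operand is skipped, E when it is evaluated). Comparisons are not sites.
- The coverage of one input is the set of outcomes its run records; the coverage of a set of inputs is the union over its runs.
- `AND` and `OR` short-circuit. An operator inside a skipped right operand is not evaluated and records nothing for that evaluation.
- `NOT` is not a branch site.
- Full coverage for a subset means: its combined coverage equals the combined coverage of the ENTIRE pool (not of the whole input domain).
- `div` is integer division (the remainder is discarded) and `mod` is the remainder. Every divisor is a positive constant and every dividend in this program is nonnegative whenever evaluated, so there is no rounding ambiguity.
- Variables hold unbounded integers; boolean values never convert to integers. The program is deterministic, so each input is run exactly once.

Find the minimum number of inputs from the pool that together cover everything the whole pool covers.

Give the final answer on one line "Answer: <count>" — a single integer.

input #1 (c=3, z=7): covers B1=T, B2=F
input #2 (c=6, z=5): covers B1=F, B3=F, B4=E, B5=T
input #3 (c=8, z=2): covers B1=T, B2=T
input #4 (c=3, z=4): covers B1=T, B2=F
input #5 (c=4, z=3): covers B1=T, B2=F
input #6 (c=3, z=1): covers B1=T, B2=F
input #7 (c=6, z=4): covers B1=F, B3=F, B4=E, B5=T
input #8 (c=4, z=11): covers B1=T, B2=F
the full pool covers 7 outcomes: B1=T, B1=F, B2=T, B2=F, B3=F, B4=E, B5=T
every size-1 subset falls short of the 7 outcomes (best: 4/7)
every size-2 subset falls short of the 7 outcomes (best: 6/7)
size 3: inputs {1, 2, 3} cover all 7 outcomes, and no lexicographically smaller subset of this size does

Answer: 3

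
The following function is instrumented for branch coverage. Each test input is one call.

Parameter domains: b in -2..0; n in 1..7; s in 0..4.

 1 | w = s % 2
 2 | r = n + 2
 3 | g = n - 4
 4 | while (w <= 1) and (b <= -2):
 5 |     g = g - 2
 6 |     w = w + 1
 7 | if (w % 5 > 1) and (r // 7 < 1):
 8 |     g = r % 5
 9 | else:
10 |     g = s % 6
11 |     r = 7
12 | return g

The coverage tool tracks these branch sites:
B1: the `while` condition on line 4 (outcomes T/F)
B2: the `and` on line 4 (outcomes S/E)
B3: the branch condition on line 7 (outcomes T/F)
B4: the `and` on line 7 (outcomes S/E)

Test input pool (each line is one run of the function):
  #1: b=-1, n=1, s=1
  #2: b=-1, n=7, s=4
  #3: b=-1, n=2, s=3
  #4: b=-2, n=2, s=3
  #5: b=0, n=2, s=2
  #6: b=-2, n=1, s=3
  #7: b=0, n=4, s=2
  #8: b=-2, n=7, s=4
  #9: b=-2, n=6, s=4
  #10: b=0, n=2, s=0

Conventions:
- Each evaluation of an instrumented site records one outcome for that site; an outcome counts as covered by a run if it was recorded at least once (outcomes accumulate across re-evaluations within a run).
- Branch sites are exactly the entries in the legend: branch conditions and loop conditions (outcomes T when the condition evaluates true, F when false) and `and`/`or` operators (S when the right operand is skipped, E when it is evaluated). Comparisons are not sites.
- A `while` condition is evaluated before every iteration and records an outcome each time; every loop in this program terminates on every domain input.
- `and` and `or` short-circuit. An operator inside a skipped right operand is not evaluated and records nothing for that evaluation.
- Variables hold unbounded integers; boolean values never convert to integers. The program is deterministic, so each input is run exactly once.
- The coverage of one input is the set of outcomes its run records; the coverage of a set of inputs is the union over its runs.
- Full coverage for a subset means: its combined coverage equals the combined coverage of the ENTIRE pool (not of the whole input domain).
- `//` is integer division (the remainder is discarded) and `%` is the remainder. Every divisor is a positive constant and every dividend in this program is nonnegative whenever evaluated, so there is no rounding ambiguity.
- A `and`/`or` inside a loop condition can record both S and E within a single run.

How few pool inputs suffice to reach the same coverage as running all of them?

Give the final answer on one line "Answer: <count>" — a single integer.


run #1 (b=-1, n=1, s=1) runs B2->E, B1->F, B4->S, B3->F; records B1=F, B2=E, B3=F, B4=S
run #2 (b=-1, n=7, s=4) runs B2->E, B1->F, B4->S, B3->F; records B1=F, B2=E, B3=F, B4=S
run #3 (b=-1, n=2, s=3) runs B2->E, B1->F, B4->S, B3->F; records B1=F, B2=E, B3=F, B4=S
run #4 (b=-2, n=2, s=3) runs B2->E, B1->T, B2->S, B1->F, B4->E, B3->T; records B1=T, B1=F, B2=S, B2=E, B3=T, B4=E
run #5 (b=0, n=2, s=2) runs B2->E, B1->F, B4->S, B3->F; records B1=F, B2=E, B3=F, B4=S
run #6 (b=-2, n=1, s=3) runs B2->E, B1->T, B2->S, B1->F, B4->E, B3->T; records B1=T, B1=F, B2=S, B2=E, B3=T, B4=E
run #7 (b=0, n=4, s=2) runs B2->E, B1->F, B4->S, B3->F; records B1=F, B2=E, B3=F, B4=S
run #8 (b=-2, n=7, s=4) runs B2->E, B1->T, B2->E, B1->T, B2->S, B1->F, B4->E, B3->F; records B1=T, B1=F, B2=S, B2=E, B3=F, B4=E
run #9 (b=-2, n=6, s=4) runs B2->E, B1->T, B2->E, B1->T, B2->S, B1->F, B4->E, B3->F; records B1=T, B1=F, B2=S, B2=E, B3=F, B4=E
run #10 (b=0, n=2, s=0) runs B2->E, B1->F, B4->S, B3->F; records B1=F, B2=E, B3=F, B4=S
union over all inputs: B1=T, B1=F, B2=S, B2=E, B3=T, B3=F, B4=S, B4=E (8 outcomes)
no size-1 subset reaches all 8 outcomes (best union: 6/8)
the canonical winner is {1, 4}: size 2, full 8-outcome coverage, earliest index list among size-2 covers
Answer: 2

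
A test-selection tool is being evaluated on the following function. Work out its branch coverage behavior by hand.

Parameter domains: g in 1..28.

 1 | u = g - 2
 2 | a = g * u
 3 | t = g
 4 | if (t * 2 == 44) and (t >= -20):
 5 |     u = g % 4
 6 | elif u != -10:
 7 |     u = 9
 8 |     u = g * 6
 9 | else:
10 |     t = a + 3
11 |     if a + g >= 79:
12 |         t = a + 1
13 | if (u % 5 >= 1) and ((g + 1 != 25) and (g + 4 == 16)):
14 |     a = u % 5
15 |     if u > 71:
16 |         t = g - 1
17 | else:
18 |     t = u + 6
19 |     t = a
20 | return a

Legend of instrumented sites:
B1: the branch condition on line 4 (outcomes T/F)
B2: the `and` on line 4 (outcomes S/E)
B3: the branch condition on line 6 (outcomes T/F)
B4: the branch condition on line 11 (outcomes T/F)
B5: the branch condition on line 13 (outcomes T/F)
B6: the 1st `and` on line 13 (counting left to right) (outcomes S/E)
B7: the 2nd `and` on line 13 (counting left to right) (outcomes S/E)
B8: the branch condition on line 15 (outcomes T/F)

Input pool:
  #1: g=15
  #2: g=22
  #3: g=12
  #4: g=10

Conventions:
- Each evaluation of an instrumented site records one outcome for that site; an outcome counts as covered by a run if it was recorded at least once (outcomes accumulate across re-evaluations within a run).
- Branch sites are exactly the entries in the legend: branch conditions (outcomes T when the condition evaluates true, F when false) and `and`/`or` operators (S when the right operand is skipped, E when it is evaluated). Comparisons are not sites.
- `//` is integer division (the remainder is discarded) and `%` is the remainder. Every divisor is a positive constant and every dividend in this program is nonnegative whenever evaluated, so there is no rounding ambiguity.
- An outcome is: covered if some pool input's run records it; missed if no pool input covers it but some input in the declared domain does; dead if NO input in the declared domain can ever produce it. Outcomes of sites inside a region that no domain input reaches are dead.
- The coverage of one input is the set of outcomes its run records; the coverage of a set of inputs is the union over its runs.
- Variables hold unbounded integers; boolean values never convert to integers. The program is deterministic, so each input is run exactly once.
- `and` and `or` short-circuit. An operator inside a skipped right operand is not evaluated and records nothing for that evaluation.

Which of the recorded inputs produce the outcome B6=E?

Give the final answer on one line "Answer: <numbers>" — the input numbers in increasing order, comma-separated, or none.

input #1 (g=15): does not produce B6=E
input #2 (g=22): produces B6=E
input #3 (g=12): produces B6=E
input #4 (g=10): does not produce B6=E

Answer: 2, 3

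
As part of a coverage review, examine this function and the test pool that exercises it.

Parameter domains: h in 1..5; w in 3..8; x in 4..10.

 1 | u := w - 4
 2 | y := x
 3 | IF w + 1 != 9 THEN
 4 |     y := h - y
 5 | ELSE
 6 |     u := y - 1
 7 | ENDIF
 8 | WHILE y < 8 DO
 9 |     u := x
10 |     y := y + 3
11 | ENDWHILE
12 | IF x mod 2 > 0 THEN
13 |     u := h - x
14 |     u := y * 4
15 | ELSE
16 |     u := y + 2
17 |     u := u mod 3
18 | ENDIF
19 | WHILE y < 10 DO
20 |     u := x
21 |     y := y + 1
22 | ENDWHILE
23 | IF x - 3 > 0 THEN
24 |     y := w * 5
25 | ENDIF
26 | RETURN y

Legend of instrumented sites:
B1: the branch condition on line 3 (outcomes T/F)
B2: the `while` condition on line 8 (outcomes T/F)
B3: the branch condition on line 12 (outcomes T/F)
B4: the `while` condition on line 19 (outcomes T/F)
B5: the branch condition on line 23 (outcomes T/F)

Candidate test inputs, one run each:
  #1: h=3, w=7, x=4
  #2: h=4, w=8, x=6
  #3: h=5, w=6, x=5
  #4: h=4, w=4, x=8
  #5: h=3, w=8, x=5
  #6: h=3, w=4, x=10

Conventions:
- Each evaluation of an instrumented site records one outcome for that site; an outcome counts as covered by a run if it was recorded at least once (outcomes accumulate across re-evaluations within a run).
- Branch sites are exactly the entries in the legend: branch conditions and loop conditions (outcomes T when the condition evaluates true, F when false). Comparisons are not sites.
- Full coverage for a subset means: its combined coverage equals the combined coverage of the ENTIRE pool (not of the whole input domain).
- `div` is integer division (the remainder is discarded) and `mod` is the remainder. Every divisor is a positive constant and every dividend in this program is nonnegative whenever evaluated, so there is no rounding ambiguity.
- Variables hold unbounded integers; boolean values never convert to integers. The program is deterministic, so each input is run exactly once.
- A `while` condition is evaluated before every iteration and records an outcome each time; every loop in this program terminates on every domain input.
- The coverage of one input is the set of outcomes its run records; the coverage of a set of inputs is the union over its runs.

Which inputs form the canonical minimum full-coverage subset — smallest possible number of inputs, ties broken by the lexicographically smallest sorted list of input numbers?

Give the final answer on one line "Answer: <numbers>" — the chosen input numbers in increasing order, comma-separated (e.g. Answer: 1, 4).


#1 (h=3, w=7, x=4) -> B1->T, B2->T, B2->T, B2->T, B2->F, B3->F, B4->T, B4->T, B4->F, B5->T; covered: B1=T, B2=T, B2=F, B3=F, B4=T, B4=F, B5=T
#2 (h=4, w=8, x=6) -> B1->F, B2->T, B2->F, B3->F, B4->T, B4->F, B5->T; covered: B1=F, B2=T, B2=F, B3=F, B4=T, B4=F, B5=T
#3 (h=5, w=6, x=5) -> B1->T, B2->T, B2->T, B2->T, B2->F, B3->T, B4->T, B4->F, B5->T; covered: B1=T, B2=T, B2=F, B3=T, B4=T, B4=F, B5=T
#4 (h=4, w=4, x=8) -> B1->T, B2->T, B2->T, B2->T, B2->T, B2->F, B3->F, B4->T, B4->T, B4->F, B5->T; covered: B1=T, B2=T, B2=F, B3=F, B4=T, B4=F, B5=T
#5 (h=3, w=8, x=5) -> B1->F, B2->T, B2->F, B3->T, B4->T, B4->T, B4->F, B5->T; covered: B1=F, B2=T, B2=F, B3=T, B4=T, B4=F, B5=T
#6 (h=3, w=4, x=10) -> B1->T, B2->T, B2->T, B2->T, B2->T, B2->T, B2->F, B3->F, B4->T, B4->T, B4->F, B5->T; covered: B1=T, B2=T, B2=F, B3=F, B4=T, B4=F, B5=T
union over all inputs: B1=T, B1=F, B2=T, B2=F, B3=T, B3=F, B4=T, B4=F, B5=T (9 outcomes)
every size-1 subset falls short of the 9 outcomes (best: 7/9)
size 2: inputs {1, 5} cover all 9 outcomes, and no lexicographically smaller subset of this size does
Answer: 1, 5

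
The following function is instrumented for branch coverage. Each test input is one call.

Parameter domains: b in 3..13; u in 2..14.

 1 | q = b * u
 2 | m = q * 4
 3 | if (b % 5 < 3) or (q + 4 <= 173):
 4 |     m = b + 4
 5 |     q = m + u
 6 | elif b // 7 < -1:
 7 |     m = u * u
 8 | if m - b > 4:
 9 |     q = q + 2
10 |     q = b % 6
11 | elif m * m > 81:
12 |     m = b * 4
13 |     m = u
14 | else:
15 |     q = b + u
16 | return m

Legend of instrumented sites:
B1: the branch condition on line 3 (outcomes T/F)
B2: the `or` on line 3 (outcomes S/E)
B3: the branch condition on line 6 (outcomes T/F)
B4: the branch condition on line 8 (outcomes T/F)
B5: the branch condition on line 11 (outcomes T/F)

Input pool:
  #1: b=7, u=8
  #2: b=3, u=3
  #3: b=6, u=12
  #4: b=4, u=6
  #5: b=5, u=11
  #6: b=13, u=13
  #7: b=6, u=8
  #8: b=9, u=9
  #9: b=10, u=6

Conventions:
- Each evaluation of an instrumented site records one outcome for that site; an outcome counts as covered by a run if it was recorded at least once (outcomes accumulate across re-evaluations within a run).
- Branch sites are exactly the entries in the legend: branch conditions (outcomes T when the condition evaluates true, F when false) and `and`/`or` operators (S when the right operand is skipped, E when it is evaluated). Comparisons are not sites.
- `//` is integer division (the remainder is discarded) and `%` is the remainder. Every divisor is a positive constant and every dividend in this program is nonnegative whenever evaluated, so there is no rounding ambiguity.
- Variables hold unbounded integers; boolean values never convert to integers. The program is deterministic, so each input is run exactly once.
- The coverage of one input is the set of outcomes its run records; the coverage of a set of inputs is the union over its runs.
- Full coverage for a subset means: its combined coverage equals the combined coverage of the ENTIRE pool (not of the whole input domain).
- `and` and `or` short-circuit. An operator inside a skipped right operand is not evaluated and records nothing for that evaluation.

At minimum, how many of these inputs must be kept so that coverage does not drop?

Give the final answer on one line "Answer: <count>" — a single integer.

#1 (b=7, u=8) -> B2->S, B1->T, B4->F, B5->T; covered: B1=T, B2=S, B4=F, B5=T
#2 (b=3, u=3) -> B2->E, B1->T, B4->F, B5->F; covered: B1=T, B2=E, B4=F, B5=F
#3 (b=6, u=12) -> B2->S, B1->T, B4->F, B5->T; covered: B1=T, B2=S, B4=F, B5=T
#4 (b=4, u=6) -> B2->E, B1->T, B4->F, B5->F; covered: B1=T, B2=E, B4=F, B5=F
#5 (b=5, u=11) -> B2->S, B1->T, B4->F, B5->F; covered: B1=T, B2=S, B4=F, B5=F
#6 (b=13, u=13) -> B2->E, B1->T, B4->F, B5->T; covered: B1=T, B2=E, B4=F, B5=T
#7 (b=6, u=8) -> B2->S, B1->T, B4->F, B5->T; covered: B1=T, B2=S, B4=F, B5=T
#8 (b=9, u=9) -> B2->E, B1->T, B4->F, B5->T; covered: B1=T, B2=E, B4=F, B5=T
#9 (b=10, u=6) -> B2->S, B1->T, B4->F, B5->T; covered: B1=T, B2=S, B4=F, B5=T
union over all inputs: B1=T, B2=S, B2=E, B4=F, B5=T, B5=F (6 outcomes)
checked all size-1 subsets: none covers 6 outcomes (max 4/6)
at size 2, {1, 2} reaches all 6 outcomes; every lexicographically earlier size-2 subset fails

Answer: 2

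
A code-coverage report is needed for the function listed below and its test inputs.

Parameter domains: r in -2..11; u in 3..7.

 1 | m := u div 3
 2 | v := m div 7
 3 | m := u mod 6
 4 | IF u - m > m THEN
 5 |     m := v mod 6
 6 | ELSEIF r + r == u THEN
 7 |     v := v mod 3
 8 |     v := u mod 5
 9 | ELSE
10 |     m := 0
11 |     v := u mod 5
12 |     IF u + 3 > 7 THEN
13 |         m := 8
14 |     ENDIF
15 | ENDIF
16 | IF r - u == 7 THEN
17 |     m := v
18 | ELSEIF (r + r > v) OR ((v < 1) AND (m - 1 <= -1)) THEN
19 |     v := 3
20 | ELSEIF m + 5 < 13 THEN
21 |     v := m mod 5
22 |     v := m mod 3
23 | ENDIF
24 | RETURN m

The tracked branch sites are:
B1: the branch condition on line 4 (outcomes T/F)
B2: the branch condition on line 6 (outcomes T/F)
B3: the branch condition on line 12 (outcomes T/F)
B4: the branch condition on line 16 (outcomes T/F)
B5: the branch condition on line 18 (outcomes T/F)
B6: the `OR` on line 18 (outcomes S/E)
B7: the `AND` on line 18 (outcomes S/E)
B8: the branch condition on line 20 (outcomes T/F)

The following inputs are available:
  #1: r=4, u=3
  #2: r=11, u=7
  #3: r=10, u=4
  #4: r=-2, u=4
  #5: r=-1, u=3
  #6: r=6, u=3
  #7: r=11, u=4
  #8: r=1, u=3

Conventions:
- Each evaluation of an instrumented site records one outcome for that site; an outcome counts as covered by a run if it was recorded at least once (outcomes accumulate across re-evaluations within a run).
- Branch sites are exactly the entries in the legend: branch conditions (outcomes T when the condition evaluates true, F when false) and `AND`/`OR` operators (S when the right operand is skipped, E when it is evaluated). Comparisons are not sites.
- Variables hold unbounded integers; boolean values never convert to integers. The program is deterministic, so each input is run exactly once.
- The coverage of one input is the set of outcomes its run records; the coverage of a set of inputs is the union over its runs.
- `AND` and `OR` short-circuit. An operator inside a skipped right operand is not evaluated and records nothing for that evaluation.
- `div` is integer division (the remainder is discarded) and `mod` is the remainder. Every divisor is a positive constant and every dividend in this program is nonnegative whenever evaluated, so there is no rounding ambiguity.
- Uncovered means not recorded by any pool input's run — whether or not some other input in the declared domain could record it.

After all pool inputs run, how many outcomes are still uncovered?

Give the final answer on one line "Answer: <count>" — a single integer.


test 1 (r=4, u=3) fires B1->F, B2->F, B3->F, B4->F, B6->S, B5->T; hits B1=F, B2=F, B3=F, B4=F, B5=T, B6=S
test 2 (r=11, u=7) fires B1->T, B4->F, B6->S, B5->T; hits B1=T, B4=F, B5=T, B6=S
test 3 (r=10, u=4) fires B1->F, B2->F, B3->F, B4->F, B6->S, B5->T; hits B1=F, B2=F, B3=F, B4=F, B5=T, B6=S
test 4 (r=-2, u=4) fires B1->F, B2->F, B3->F, B4->F, B6->E, B7->S, B5->F, B8->T; hits B1=F, B2=F, B3=F, B4=F, B5=F, B6=E, B7=S, B8=T
test 5 (r=-1, u=3) fires B1->F, B2->F, B3->F, B4->F, B6->E, B7->S, B5->F, B8->T; hits B1=F, B2=F, B3=F, B4=F, B5=F, B6=E, B7=S, B8=T
test 6 (r=6, u=3) fires B1->F, B2->F, B3->F, B4->F, B6->S, B5->T; hits B1=F, B2=F, B3=F, B4=F, B5=T, B6=S
test 7 (r=11, u=4) fires B1->F, B2->F, B3->F, B4->T; hits B1=F, B2=F, B3=F, B4=T
test 8 (r=1, u=3) fires B1->F, B2->F, B3->F, B4->F, B6->E, B7->S, B5->F, B8->T; hits B1=F, B2=F, B3=F, B4=F, B5=F, B6=E, B7=S, B8=T
union over the pool: B1=T, B1=F, B2=F, B3=F, B4=T, B4=F, B5=T, B5=F, B6=S, B6=E, B7=S, B8=T
uncovered (4 of 16): B2=T, B3=T, B7=E, B8=F
Answer: 4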